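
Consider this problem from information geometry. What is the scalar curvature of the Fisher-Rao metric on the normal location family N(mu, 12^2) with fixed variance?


This family has a single free parameter, so its statistical manifold
is 1-dimensional. The Riemann curvature tensor of any 1-dimensional
Riemannian manifold vanishes identically, so R = 0.

0


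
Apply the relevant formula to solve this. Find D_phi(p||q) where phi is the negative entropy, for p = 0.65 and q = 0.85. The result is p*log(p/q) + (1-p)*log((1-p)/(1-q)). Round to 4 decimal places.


Bregman divergence with negative entropy generator:
D = p*log(p/q) + (1-p)*log((1-p)/(1-q)).
p = 0.65, q = 0.85.
p*log(p/q) = 0.65*log(0.65/0.85) = -0.174372.
(1-p)*log((1-p)/(1-q)) = 0.35*log(0.35/0.15) = 0.296554.
D = -0.174372 + 0.296554 = 0.1222

0.1222


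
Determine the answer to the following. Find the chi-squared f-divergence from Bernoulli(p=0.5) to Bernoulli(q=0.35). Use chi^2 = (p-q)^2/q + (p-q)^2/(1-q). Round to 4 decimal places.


Chi-squared divergence between Bernoulli distributions:
chi^2 = (p-q)^2/q + (p-q)^2/(1-q).
p = 0.5, q = 0.35, p-q = 0.15.
(p-q)^2 = 0.0225.
term1 = 0.0225/0.35 = 0.064286.
term2 = 0.0225/0.65 = 0.034615.
chi^2 = 0.064286 + 0.034615 = 0.0989

0.0989


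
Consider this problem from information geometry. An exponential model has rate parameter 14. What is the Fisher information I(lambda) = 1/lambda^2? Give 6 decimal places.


Fisher information for exponential: I(lambda) = 1/lambda^2.
lambda = 14, lambda^2 = 196.
I = 1/196 = 0.005102

0.005102


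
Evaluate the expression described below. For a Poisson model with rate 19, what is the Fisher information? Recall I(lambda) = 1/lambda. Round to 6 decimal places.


Fisher information for Poisson: I(lambda) = 1/lambda.
lambda = 19.
I(lambda) = 1/19 = 0.052632

0.052632


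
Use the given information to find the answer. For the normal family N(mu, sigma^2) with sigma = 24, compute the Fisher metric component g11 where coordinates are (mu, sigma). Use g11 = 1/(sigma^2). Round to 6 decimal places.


For the 2-parameter normal family, the Fisher metric has:
  g11 = 1/sigma^2, g22 = 2/sigma^2.
sigma = 24, sigma^2 = 576.
g11 = 0.001736

0.001736


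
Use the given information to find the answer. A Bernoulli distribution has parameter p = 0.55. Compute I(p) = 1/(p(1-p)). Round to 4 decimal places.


For Bernoulli(p), Fisher information is I(p) = 1/(p*(1-p)).
p = 0.55, 1-p = 0.45.
p*(1-p) = 0.2475.
I(p) = 1/0.2475 = 4.0404

4.0404


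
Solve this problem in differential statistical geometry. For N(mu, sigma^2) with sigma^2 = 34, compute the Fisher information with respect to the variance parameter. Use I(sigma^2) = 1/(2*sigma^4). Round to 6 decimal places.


Fisher information for variance: I(sigma^2) = 1/(2*sigma^4).
sigma^2 = 34, so sigma^4 = 1156.
I = 1/(2*1156) = 1/2312 = 0.000433

0.000433


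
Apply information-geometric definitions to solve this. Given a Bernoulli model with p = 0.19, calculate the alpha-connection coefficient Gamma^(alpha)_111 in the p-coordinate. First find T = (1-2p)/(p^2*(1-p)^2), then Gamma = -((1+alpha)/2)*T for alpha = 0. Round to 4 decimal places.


Skewness (Amari-Chentsov) tensor: T = (1-2p)/(p^2*(1-p)^2).
p = 0.19, 1-2p = 0.62, p^2 = 0.0361, (1-p)^2 = 0.6561.
T = 0.62/(0.0361 * 0.6561) = 26.176673.
In the p-coordinate, Gamma^(alpha) = Gamma^(0) - (alpha/2)*T with Gamma^(0) = (1/2)*g'(p) = -T/2,
so Gamma^(alpha) = -((1+alpha)/2)*T.
alpha = 0, -(1+alpha)/2 = -0.5.
Gamma = -0.5 * 26.176673 = -13.0883

-13.0883


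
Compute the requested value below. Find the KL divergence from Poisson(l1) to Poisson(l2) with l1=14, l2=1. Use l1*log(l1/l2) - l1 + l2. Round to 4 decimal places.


KL divergence for Poisson:
KL = l1*log(l1/l2) - l1 + l2.
l1 = 14, l2 = 1.
log(14/1) = 2.639057.
l1*log(l1/l2) = 14 * 2.639057 = 36.946803.
KL = 36.946803 - 14 + 1 = 23.9468

23.9468


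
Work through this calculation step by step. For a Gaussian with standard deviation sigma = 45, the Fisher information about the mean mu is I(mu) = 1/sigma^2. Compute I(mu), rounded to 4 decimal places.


The Fisher information for the mean of a normal distribution is I(mu) = 1/sigma^2.
sigma = 45, so sigma^2 = 2025.
I(mu) = 1/2025 = 0.0005

0.0005


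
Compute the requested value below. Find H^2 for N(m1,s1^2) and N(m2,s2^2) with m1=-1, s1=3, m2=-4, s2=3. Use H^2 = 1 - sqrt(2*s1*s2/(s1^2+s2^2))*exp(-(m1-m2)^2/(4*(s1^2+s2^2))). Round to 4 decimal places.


Squared Hellinger distance for Gaussians:
H^2 = 1 - sqrt(2*s1*s2/(s1^2+s2^2)) * exp(-(m1-m2)^2/(4*(s1^2+s2^2))).
s1^2 = 9, s2^2 = 9, s1^2+s2^2 = 18.
sqrt(2*3*3/(18)) = 1.0.
(m1-m2)^2 = (3)^2 = 9.
exp(-9/(4*18)) = exp(-0.125) = 0.882497.
H^2 = 1 - 1.0*0.882497 = 0.1175

0.1175


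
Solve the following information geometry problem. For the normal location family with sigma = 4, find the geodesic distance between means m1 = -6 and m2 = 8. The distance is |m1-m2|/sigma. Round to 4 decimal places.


On the fixed-variance normal subfamily, geodesic distance = |m1-m2|/sigma.
|-6 - 8| = 14.
sigma = 4.
d = 14/4 = 3.5000

3.5000


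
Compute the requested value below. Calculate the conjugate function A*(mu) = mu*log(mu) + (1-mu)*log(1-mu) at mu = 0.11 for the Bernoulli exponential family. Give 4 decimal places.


Legendre transform for Bernoulli:
A*(mu) = mu*log(mu) + (1-mu)*log(1-mu).
mu = 0.11, 1-mu = 0.89.
mu*log(mu) = 0.11*log(0.11) = -0.2428.
(1-mu)*log(1-mu) = 0.89*log(0.89) = -0.103715.
A* = -0.2428 + -0.103715 = -0.3465

-0.3465


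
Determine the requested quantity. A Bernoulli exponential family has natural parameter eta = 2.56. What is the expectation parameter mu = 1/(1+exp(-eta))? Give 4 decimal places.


Dual coordinate (expectation parameter) for Bernoulli:
mu = 1/(1+exp(-eta)).
eta = 2.56.
exp(-eta) = exp(-2.56) = 0.077305.
mu = 1/(1+0.077305) = 0.9282

0.9282


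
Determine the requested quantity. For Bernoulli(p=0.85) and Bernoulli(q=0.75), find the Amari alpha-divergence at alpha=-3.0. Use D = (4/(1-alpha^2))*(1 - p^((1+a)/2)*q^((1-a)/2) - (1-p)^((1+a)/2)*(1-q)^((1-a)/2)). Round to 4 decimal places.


Amari alpha-divergence:
D = (4/(1-alpha^2))*(1 - p^((1+a)/2)*q^((1-a)/2) - (1-p)^((1+a)/2)*(1-q)^((1-a)/2)).
alpha = -3.0, p = 0.85, q = 0.75.
e1 = (1+alpha)/2 = -1.0, e2 = (1-alpha)/2 = 2.0.
t1 = p^e1 * q^e2 = 0.85^-1.0 * 0.75^2.0 = 0.661765.
t2 = (1-p)^e1 * (1-q)^e2 = 0.15^-1.0 * 0.25^2.0 = 0.416667.
4/(1-alpha^2) = -0.5.
D = -0.5*(1 - 0.661765 - 0.416667) = 0.0392

0.0392


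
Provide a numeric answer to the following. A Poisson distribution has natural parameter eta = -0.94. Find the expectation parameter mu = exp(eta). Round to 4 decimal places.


Expectation parameter for Poisson exponential family:
mu = exp(eta).
eta = -0.94.
mu = exp(-0.94) = 0.3906

0.3906


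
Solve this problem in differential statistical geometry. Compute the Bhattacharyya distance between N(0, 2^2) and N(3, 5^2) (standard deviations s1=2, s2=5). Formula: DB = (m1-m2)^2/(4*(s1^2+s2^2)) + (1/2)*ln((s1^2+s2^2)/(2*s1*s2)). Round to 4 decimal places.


Bhattacharyya distance between two Gaussians:
DB = (m1-m2)^2/(4*(s1^2+s2^2)) + (1/2)*ln((s1^2+s2^2)/(2*s1*s2)).
(m1-m2)^2 = (-3)^2 = 9.
s1^2+s2^2 = 4 + 25 = 29.
term1 = 9/116 = 0.077586.
term2 = 0.5*ln(29/20.0) = 0.185782.
DB = 0.077586 + 0.185782 = 0.2634

0.2634


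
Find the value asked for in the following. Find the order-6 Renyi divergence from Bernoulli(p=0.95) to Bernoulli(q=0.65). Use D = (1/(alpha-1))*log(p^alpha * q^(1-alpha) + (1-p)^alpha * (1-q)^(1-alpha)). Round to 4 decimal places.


Renyi divergence of order alpha between Bernoulli distributions:
D = (1/(alpha-1))*log(p^alpha * q^(1-alpha) + (1-p)^alpha * (1-q)^(1-alpha)).
alpha = 6, p = 0.95, q = 0.65.
p^alpha * q^(1-alpha) = 0.95^6 * 0.65^-5 = 6.335412.
(1-p)^alpha * (1-q)^(1-alpha) = 0.05^6 * 0.35^-5 = 3e-06.
sum = 6.335412 + 3e-06 = 6.335415.
D = (1/5)*log(6.335415) = 0.3692

0.3692


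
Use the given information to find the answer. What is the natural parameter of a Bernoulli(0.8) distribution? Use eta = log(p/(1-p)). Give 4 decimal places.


Natural parameter for Bernoulli: eta = log(p/(1-p)).
p = 0.8, 1-p = 0.2.
p/(1-p) = 4.0.
eta = log(4.0) = 1.3863

1.3863


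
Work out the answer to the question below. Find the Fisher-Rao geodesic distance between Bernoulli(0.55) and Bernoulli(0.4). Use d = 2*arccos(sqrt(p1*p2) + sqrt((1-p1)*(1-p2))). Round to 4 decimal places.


Geodesic distance on Bernoulli manifold:
d(p1,p2) = 2*arccos(sqrt(p1*p2) + sqrt((1-p1)*(1-p2))).
sqrt(p1*p2) = sqrt(0.55*0.4) = 0.469042.
sqrt((1-p1)*(1-p2)) = sqrt(0.45*0.6) = 0.519615.
arg = 0.469042 + 0.519615 = 0.988657.
d = 2*arccos(0.988657) = 0.3015

0.3015


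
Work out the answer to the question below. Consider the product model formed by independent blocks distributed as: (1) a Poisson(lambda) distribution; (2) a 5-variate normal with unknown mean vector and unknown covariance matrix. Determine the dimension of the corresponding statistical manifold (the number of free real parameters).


The dimension of a statistical manifold equals the number of free
(independent) real parameters of the model. For a product of independent
blocks the parameter counts add.
- Poisson (lambda): 1.
- 5-variate normal: 5 (mean) + 5*6/2 = 15 (symmetric covariance) = 20.
Total = 1 + 20 = 21.
Dimension = 21

21


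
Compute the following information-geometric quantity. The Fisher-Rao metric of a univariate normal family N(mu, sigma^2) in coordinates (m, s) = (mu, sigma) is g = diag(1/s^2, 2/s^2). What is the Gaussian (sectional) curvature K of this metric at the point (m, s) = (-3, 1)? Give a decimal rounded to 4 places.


The metric has the form g = (A dm^2 + B ds^2)/s^2 with A = 1, B = 2.
Substitute u = sqrt(A/B)*m: g = B*(du^2 + ds^2)/s^2, i.e. B times the
Poincare upper half-plane metric, which has constant Gaussian curvature -1.
Scaling a 2D metric by a constant c divides the Gaussian curvature by c,
so K = -1/B = -1/(2) = -0.5000 everywhere (the point (m, s) = (-3, 1) is irrelevant:
the curvature is constant).
The requested Gaussian curvature is K = -0.5000.

-0.5000


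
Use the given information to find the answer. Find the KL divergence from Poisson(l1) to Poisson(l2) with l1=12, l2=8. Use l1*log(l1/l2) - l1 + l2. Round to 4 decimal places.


KL divergence for Poisson:
KL = l1*log(l1/l2) - l1 + l2.
l1 = 12, l2 = 8.
log(12/8) = 0.405465.
l1*log(l1/l2) = 12 * 0.405465 = 4.865581.
KL = 4.865581 - 12 + 8 = 0.8656

0.8656


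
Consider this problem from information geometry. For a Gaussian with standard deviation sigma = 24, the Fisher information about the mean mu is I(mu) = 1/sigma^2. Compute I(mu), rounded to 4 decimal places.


The Fisher information for the mean of a normal distribution is I(mu) = 1/sigma^2.
sigma = 24, so sigma^2 = 576.
I(mu) = 1/576 = 0.0017

0.0017


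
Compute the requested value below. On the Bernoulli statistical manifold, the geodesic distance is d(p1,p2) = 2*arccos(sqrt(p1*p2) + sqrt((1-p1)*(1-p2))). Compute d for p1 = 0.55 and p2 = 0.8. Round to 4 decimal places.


Geodesic distance on Bernoulli manifold:
d(p1,p2) = 2*arccos(sqrt(p1*p2) + sqrt((1-p1)*(1-p2))).
sqrt(p1*p2) = sqrt(0.55*0.8) = 0.663325.
sqrt((1-p1)*(1-p2)) = sqrt(0.45*0.2) = 0.3.
arg = 0.663325 + 0.3 = 0.963325.
d = 2*arccos(0.963325) = 0.5433

0.5433


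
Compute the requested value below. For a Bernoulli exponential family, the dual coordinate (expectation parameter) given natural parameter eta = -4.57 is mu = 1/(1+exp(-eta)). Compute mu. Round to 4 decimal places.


Dual coordinate (expectation parameter) for Bernoulli:
mu = 1/(1+exp(-eta)).
eta = -4.57.
exp(-eta) = exp(4.57) = 96.54411.
mu = 1/(1+96.54411) = 0.0103

0.0103


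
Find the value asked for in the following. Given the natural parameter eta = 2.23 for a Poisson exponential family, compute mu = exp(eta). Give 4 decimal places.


Expectation parameter for Poisson exponential family:
mu = exp(eta).
eta = 2.23.
mu = exp(2.23) = 9.2999

9.2999


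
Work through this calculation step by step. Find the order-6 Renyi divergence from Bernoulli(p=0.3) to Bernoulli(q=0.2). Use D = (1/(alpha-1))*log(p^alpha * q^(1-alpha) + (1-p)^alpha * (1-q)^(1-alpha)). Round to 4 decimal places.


Renyi divergence of order alpha between Bernoulli distributions:
D = (1/(alpha-1))*log(p^alpha * q^(1-alpha) + (1-p)^alpha * (1-q)^(1-alpha)).
alpha = 6, p = 0.3, q = 0.2.
p^alpha * q^(1-alpha) = 0.3^6 * 0.2^-5 = 2.278125.
(1-p)^alpha * (1-q)^(1-alpha) = 0.7^6 * 0.8^-5 = 0.359036.
sum = 2.278125 + 0.359036 = 2.637161.
D = (1/5)*log(2.637161) = 0.1939

0.1939


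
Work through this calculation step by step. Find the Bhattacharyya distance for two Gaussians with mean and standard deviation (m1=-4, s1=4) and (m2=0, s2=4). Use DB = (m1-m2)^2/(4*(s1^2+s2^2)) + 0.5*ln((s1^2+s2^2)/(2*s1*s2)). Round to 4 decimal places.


Bhattacharyya distance between two Gaussians:
DB = (m1-m2)^2/(4*(s1^2+s2^2)) + (1/2)*ln((s1^2+s2^2)/(2*s1*s2)).
(m1-m2)^2 = (-4)^2 = 16.
s1^2+s2^2 = 16 + 16 = 32.
term1 = 16/128 = 0.125.
term2 = 0.5*ln(32/32.0) = 0.0.
DB = 0.125 + 0.0 = 0.1250

0.1250


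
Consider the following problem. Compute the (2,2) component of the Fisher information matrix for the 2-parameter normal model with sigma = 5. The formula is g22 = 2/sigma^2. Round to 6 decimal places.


For the 2-parameter normal family, the Fisher metric has:
  g11 = 1/sigma^2, g22 = 2/sigma^2.
sigma = 5, sigma^2 = 25.
g22 = 0.080000

0.080000


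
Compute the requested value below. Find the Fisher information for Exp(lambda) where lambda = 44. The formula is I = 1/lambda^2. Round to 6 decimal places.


Fisher information for exponential: I(lambda) = 1/lambda^2.
lambda = 44, lambda^2 = 1936.
I = 1/1936 = 0.000517

0.000517


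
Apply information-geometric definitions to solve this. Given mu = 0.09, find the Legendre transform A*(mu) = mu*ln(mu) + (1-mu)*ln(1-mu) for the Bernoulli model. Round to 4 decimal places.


Legendre transform for Bernoulli:
A*(mu) = mu*log(mu) + (1-mu)*log(1-mu).
mu = 0.09, 1-mu = 0.91.
mu*log(mu) = 0.09*log(0.09) = -0.216715.
(1-mu)*log(1-mu) = 0.91*log(0.91) = -0.085823.
A* = -0.216715 + -0.085823 = -0.3025

-0.3025


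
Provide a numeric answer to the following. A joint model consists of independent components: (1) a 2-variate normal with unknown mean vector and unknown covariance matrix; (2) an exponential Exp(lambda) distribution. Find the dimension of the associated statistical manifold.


The dimension of a statistical manifold equals the number of free
(independent) real parameters of the model. For a product of independent
blocks the parameter counts add.
- 2-variate normal: 2 (mean) + 2*3/2 = 3 (symmetric covariance) = 5.
- exponential (lambda): 1.
Total = 5 + 1 = 6.
Dimension = 6

6


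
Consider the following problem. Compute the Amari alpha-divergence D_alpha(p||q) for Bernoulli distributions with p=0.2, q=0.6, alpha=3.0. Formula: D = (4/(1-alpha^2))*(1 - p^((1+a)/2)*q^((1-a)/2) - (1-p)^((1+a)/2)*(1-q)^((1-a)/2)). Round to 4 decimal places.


Amari alpha-divergence:
D = (4/(1-alpha^2))*(1 - p^((1+a)/2)*q^((1-a)/2) - (1-p)^((1+a)/2)*(1-q)^((1-a)/2)).
alpha = 3.0, p = 0.2, q = 0.6.
e1 = (1+alpha)/2 = 2.0, e2 = (1-alpha)/2 = -1.0.
t1 = p^e1 * q^e2 = 0.2^2.0 * 0.6^-1.0 = 0.066667.
t2 = (1-p)^e1 * (1-q)^e2 = 0.8^2.0 * 0.4^-1.0 = 1.6.
4/(1-alpha^2) = -0.5.
D = -0.5*(1 - 0.066667 - 1.6) = 0.3333

0.3333


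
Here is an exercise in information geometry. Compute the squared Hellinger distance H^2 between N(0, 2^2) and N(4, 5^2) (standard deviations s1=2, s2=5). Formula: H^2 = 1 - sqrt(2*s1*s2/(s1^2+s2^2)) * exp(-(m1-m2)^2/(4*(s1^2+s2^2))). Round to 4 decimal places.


Squared Hellinger distance for Gaussians:
H^2 = 1 - sqrt(2*s1*s2/(s1^2+s2^2)) * exp(-(m1-m2)^2/(4*(s1^2+s2^2))).
s1^2 = 4, s2^2 = 25, s1^2+s2^2 = 29.
sqrt(2*2*5/(29)) = 0.830455.
(m1-m2)^2 = (-4)^2 = 16.
exp(-16/(4*29)) = exp(-0.137931) = 0.871159.
H^2 = 1 - 0.830455*0.871159 = 0.2765

0.2765


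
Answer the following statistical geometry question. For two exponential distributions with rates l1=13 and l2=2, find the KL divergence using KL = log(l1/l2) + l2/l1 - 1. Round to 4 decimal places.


KL divergence for exponential family:
KL = log(l1/l2) + l2/l1 - 1.
log(13/2) = 1.871802.
2/13 = 0.153846.
KL = 1.871802 + 0.153846 - 1 = 1.0256

1.0256


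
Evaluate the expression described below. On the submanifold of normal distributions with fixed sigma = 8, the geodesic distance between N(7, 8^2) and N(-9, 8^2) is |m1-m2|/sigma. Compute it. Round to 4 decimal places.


On the fixed-variance normal subfamily, geodesic distance = |m1-m2|/sigma.
|7 - -9| = 16.
sigma = 8.
d = 16/8 = 2.0000

2.0000


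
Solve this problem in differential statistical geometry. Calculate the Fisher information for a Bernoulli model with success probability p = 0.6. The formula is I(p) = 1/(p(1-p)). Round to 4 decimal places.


For Bernoulli(p), Fisher information is I(p) = 1/(p*(1-p)).
p = 0.6, 1-p = 0.4.
p*(1-p) = 0.24.
I(p) = 1/0.24 = 4.1667

4.1667


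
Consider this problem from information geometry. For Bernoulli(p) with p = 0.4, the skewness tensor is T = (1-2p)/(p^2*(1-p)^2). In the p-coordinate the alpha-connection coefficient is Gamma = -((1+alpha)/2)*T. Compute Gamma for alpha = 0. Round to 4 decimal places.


Skewness (Amari-Chentsov) tensor: T = (1-2p)/(p^2*(1-p)^2).
p = 0.4, 1-2p = 0.2, p^2 = 0.16, (1-p)^2 = 0.36.
T = 0.2/(0.16 * 0.36) = 3.472222.
In the p-coordinate, Gamma^(alpha) = Gamma^(0) - (alpha/2)*T with Gamma^(0) = (1/2)*g'(p) = -T/2,
so Gamma^(alpha) = -((1+alpha)/2)*T.
alpha = 0, -(1+alpha)/2 = -0.5.
Gamma = -0.5 * 3.472222 = -1.7361

-1.7361


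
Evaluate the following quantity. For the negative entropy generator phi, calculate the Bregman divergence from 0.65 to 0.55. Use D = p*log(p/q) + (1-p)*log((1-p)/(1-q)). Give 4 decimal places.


Bregman divergence with negative entropy generator:
D = p*log(p/q) + (1-p)*log((1-p)/(1-q)).
p = 0.65, q = 0.55.
p*log(p/q) = 0.65*log(0.65/0.55) = 0.108585.
(1-p)*log((1-p)/(1-q)) = 0.35*log(0.35/0.45) = -0.08796.
D = 0.108585 + -0.08796 = 0.0206

0.0206


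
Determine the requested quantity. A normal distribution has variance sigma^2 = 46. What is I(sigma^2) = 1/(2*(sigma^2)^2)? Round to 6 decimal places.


Fisher information for variance: I(sigma^2) = 1/(2*sigma^4).
sigma^2 = 46, so sigma^4 = 2116.
I = 1/(2*2116) = 1/4232 = 0.000236

0.000236


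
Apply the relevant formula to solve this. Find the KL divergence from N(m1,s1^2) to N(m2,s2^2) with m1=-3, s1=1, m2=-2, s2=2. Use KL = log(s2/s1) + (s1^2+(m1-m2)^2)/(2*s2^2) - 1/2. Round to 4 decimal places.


KL divergence between normal distributions:
KL = log(s2/s1) + (s1^2 + (m1-m2)^2)/(2*s2^2) - 1/2.
log(2/1) = 0.693147.
(1^2 + (-3--2)^2)/(2*2^2) = (1 + 1)/8 = 0.25.
KL = 0.693147 + 0.25 - 0.5 = 0.4431

0.4431


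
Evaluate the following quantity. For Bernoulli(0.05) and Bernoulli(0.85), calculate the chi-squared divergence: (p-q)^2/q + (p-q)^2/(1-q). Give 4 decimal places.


Chi-squared divergence between Bernoulli distributions:
chi^2 = (p-q)^2/q + (p-q)^2/(1-q).
p = 0.05, q = 0.85, p-q = -0.8.
(p-q)^2 = 0.64.
term1 = 0.64/0.85 = 0.752941.
term2 = 0.64/0.15 = 4.266667.
chi^2 = 0.752941 + 4.266667 = 5.0196

5.0196


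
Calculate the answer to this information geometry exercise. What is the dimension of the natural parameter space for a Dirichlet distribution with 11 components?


Exponential family dimension calculation:
Dirichlet with 11 components has 11 natural parameters.

11


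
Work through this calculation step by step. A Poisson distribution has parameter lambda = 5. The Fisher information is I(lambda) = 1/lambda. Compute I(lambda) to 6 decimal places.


Fisher information for Poisson: I(lambda) = 1/lambda.
lambda = 5.
I(lambda) = 1/5 = 0.200000

0.200000


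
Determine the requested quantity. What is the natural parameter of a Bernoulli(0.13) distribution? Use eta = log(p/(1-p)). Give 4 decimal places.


Natural parameter for Bernoulli: eta = log(p/(1-p)).
p = 0.13, 1-p = 0.87.
p/(1-p) = 0.149425.
eta = log(0.149425) = -1.9010

-1.9010


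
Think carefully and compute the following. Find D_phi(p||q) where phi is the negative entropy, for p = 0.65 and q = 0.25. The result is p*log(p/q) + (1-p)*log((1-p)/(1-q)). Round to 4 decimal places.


Bregman divergence with negative entropy generator:
D = p*log(p/q) + (1-p)*log((1-p)/(1-q)).
p = 0.65, q = 0.25.
p*log(p/q) = 0.65*log(0.65/0.25) = 0.621082.
(1-p)*log((1-p)/(1-q)) = 0.35*log(0.35/0.75) = -0.266749.
D = 0.621082 + -0.266749 = 0.3543

0.3543


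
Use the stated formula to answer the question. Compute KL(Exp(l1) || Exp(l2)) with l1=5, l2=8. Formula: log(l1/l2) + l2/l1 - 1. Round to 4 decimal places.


KL divergence for exponential family:
KL = log(l1/l2) + l2/l1 - 1.
log(5/8) = -0.470004.
8/5 = 1.6.
KL = -0.470004 + 1.6 - 1 = 0.1300

0.1300


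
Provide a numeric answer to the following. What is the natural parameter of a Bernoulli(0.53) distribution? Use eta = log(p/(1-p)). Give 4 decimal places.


Natural parameter for Bernoulli: eta = log(p/(1-p)).
p = 0.53, 1-p = 0.47.
p/(1-p) = 1.12766.
eta = log(1.12766) = 0.1201

0.1201


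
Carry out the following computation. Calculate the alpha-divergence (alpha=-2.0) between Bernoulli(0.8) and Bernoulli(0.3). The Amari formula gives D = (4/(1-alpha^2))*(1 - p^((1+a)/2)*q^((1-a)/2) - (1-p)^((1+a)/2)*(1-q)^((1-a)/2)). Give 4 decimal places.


Amari alpha-divergence:
D = (4/(1-alpha^2))*(1 - p^((1+a)/2)*q^((1-a)/2) - (1-p)^((1+a)/2)*(1-q)^((1-a)/2)).
alpha = -2.0, p = 0.8, q = 0.3.
e1 = (1+alpha)/2 = -0.5, e2 = (1-alpha)/2 = 1.5.
t1 = p^e1 * q^e2 = 0.8^-0.5 * 0.3^1.5 = 0.183712.
t2 = (1-p)^e1 * (1-q)^e2 = 0.2^-0.5 * 0.7^1.5 = 1.30958.
4/(1-alpha^2) = -1.333333.
D = -1.333333*(1 - 0.183712 - 1.30958) = 0.6577

0.6577


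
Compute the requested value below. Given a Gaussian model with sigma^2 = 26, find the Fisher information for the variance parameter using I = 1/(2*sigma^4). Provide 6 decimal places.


Fisher information for variance: I(sigma^2) = 1/(2*sigma^4).
sigma^2 = 26, so sigma^4 = 676.
I = 1/(2*676) = 1/1352 = 0.000740

0.000740


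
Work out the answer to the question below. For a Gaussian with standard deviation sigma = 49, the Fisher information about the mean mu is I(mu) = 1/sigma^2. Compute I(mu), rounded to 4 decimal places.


The Fisher information for the mean of a normal distribution is I(mu) = 1/sigma^2.
sigma = 49, so sigma^2 = 2401.
I(mu) = 1/2401 = 0.0004

0.0004


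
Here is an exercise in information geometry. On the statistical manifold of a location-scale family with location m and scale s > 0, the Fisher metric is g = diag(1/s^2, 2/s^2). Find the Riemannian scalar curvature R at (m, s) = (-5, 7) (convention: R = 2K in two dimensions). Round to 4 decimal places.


The metric has the form g = (A dm^2 + B ds^2)/s^2 with A = 1, B = 2.
Substitute u = sqrt(A/B)*m: g = B*(du^2 + ds^2)/s^2, i.e. B times the
Poincare upper half-plane metric, which has constant Gaussian curvature -1.
Scaling a 2D metric by a constant c divides the Gaussian curvature by c,
so K = -1/B = -1/(2) = -0.5000 everywhere (the point (m, s) = (-5, 7) is irrelevant:
the curvature is constant).
Scalar curvature in dimension 2: R = 2K = -2/(2) = -1.0000.

-1.0000


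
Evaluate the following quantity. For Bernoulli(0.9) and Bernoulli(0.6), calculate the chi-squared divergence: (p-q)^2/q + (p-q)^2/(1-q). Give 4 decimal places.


Chi-squared divergence between Bernoulli distributions:
chi^2 = (p-q)^2/q + (p-q)^2/(1-q).
p = 0.9, q = 0.6, p-q = 0.3.
(p-q)^2 = 0.09.
term1 = 0.09/0.6 = 0.15.
term2 = 0.09/0.4 = 0.225.
chi^2 = 0.15 + 0.225 = 0.3750

0.3750


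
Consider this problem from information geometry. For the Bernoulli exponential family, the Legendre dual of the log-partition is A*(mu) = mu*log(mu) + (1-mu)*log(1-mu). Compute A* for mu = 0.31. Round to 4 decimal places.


Legendre transform for Bernoulli:
A*(mu) = mu*log(mu) + (1-mu)*log(1-mu).
mu = 0.31, 1-mu = 0.69.
mu*log(mu) = 0.31*log(0.31) = -0.363067.
(1-mu)*log(1-mu) = 0.69*log(0.69) = -0.256034.
A* = -0.363067 + -0.256034 = -0.6191

-0.6191


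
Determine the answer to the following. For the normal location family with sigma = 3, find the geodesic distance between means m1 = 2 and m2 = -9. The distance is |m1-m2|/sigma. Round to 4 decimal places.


On the fixed-variance normal subfamily, geodesic distance = |m1-m2|/sigma.
|2 - -9| = 11.
sigma = 3.
d = 11/3 = 3.6667

3.6667


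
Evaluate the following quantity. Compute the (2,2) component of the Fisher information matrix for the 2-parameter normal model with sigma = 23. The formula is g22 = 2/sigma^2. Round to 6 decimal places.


For the 2-parameter normal family, the Fisher metric has:
  g11 = 1/sigma^2, g22 = 2/sigma^2.
sigma = 23, sigma^2 = 529.
g22 = 0.003781

0.003781


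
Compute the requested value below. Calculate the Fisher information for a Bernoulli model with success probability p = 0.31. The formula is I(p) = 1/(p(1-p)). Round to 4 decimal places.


For Bernoulli(p), Fisher information is I(p) = 1/(p*(1-p)).
p = 0.31, 1-p = 0.69.
p*(1-p) = 0.2139.
I(p) = 1/0.2139 = 4.6751

4.6751


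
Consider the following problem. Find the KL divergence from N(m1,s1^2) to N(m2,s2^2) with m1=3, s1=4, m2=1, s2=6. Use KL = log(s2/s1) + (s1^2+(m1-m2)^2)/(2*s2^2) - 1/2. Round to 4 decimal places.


KL divergence between normal distributions:
KL = log(s2/s1) + (s1^2 + (m1-m2)^2)/(2*s2^2) - 1/2.
log(6/4) = 0.405465.
(4^2 + (3-1)^2)/(2*6^2) = (16 + 4)/72 = 0.277778.
KL = 0.405465 + 0.277778 - 0.5 = 0.1832

0.1832


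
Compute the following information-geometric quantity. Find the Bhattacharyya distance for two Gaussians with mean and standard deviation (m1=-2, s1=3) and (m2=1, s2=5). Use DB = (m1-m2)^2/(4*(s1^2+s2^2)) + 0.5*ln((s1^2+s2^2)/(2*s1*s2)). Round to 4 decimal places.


Bhattacharyya distance between two Gaussians:
DB = (m1-m2)^2/(4*(s1^2+s2^2)) + (1/2)*ln((s1^2+s2^2)/(2*s1*s2)).
(m1-m2)^2 = (-3)^2 = 9.
s1^2+s2^2 = 9 + 25 = 34.
term1 = 9/136 = 0.066176.
term2 = 0.5*ln(34/30.0) = 0.062582.
DB = 0.066176 + 0.062582 = 0.1288

0.1288


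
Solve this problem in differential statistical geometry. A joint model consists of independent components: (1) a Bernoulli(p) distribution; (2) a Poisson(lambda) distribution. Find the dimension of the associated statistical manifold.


The dimension of a statistical manifold equals the number of free
(independent) real parameters of the model. For a product of independent
blocks the parameter counts add.
- Bernoulli (p): 1.
- Poisson (lambda): 1.
Total = 1 + 1 = 2.
Dimension = 2

2


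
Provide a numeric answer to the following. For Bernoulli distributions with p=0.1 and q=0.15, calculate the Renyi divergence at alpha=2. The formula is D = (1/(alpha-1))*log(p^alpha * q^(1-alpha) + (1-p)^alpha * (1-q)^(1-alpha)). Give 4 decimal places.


Renyi divergence of order alpha between Bernoulli distributions:
D = (1/(alpha-1))*log(p^alpha * q^(1-alpha) + (1-p)^alpha * (1-q)^(1-alpha)).
alpha = 2, p = 0.1, q = 0.15.
p^alpha * q^(1-alpha) = 0.1^2 * 0.15^-1 = 0.066667.
(1-p)^alpha * (1-q)^(1-alpha) = 0.9^2 * 0.85^-1 = 0.952941.
sum = 0.066667 + 0.952941 = 1.019608.
D = (1/1)*log(1.019608) = 0.0194

0.0194


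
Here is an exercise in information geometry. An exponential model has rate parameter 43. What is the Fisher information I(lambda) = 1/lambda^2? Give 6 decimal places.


Fisher information for exponential: I(lambda) = 1/lambda^2.
lambda = 43, lambda^2 = 1849.
I = 1/1849 = 0.000541

0.000541


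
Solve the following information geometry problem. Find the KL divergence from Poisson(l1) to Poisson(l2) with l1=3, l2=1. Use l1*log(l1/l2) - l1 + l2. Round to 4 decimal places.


KL divergence for Poisson:
KL = l1*log(l1/l2) - l1 + l2.
l1 = 3, l2 = 1.
log(3/1) = 1.098612.
l1*log(l1/l2) = 3 * 1.098612 = 3.295837.
KL = 3.295837 - 3 + 1 = 1.2958

1.2958


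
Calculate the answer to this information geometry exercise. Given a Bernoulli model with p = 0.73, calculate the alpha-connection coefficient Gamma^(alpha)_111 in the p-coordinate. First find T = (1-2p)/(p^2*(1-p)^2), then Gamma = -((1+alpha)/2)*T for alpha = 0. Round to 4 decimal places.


Skewness (Amari-Chentsov) tensor: T = (1-2p)/(p^2*(1-p)^2).
p = 0.73, 1-2p = -0.46, p^2 = 0.5329, (1-p)^2 = 0.0729.
T = -0.46/(0.5329 * 0.0729) = -11.840896.
In the p-coordinate, Gamma^(alpha) = Gamma^(0) - (alpha/2)*T with Gamma^(0) = (1/2)*g'(p) = -T/2,
so Gamma^(alpha) = -((1+alpha)/2)*T.
alpha = 0, -(1+alpha)/2 = -0.5.
Gamma = -0.5 * -11.840896 = 5.9204

5.9204


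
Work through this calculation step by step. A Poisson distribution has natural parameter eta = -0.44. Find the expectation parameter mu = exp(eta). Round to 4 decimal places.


Expectation parameter for Poisson exponential family:
mu = exp(eta).
eta = -0.44.
mu = exp(-0.44) = 0.6440

0.6440


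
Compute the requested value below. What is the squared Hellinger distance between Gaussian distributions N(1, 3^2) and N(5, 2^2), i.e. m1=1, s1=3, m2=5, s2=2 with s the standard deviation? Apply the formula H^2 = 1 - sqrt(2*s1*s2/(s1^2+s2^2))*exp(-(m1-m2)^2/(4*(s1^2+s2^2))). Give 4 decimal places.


Squared Hellinger distance for Gaussians:
H^2 = 1 - sqrt(2*s1*s2/(s1^2+s2^2)) * exp(-(m1-m2)^2/(4*(s1^2+s2^2))).
s1^2 = 9, s2^2 = 4, s1^2+s2^2 = 13.
sqrt(2*3*2/(13)) = 0.960769.
(m1-m2)^2 = (-4)^2 = 16.
exp(-16/(4*13)) = exp(-0.307692) = 0.735141.
H^2 = 1 - 0.960769*0.735141 = 0.2937

0.2937


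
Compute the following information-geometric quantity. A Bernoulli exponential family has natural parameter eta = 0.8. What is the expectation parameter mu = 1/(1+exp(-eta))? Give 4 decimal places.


Dual coordinate (expectation parameter) for Bernoulli:
mu = 1/(1+exp(-eta)).
eta = 0.8.
exp(-eta) = exp(-0.8) = 0.449329.
mu = 1/(1+0.449329) = 0.6900

0.6900


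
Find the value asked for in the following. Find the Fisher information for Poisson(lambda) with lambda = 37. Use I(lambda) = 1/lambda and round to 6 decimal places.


Fisher information for Poisson: I(lambda) = 1/lambda.
lambda = 37.
I(lambda) = 1/37 = 0.027027

0.027027


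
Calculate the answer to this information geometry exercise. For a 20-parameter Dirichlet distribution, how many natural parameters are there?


Exponential family dimension calculation:
Dirichlet with 20 components has 20 natural parameters.

20


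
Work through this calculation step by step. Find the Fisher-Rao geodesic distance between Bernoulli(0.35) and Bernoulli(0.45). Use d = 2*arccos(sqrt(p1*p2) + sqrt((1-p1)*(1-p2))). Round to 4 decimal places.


Geodesic distance on Bernoulli manifold:
d(p1,p2) = 2*arccos(sqrt(p1*p2) + sqrt((1-p1)*(1-p2))).
sqrt(p1*p2) = sqrt(0.35*0.45) = 0.396863.
sqrt((1-p1)*(1-p2)) = sqrt(0.65*0.55) = 0.597913.
arg = 0.396863 + 0.597913 = 0.994776.
d = 2*arccos(0.994776) = 0.2045

0.2045


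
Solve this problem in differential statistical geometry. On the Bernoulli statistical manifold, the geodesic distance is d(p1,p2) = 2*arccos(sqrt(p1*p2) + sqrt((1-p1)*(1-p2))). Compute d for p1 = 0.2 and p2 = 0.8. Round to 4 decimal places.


Geodesic distance on Bernoulli manifold:
d(p1,p2) = 2*arccos(sqrt(p1*p2) + sqrt((1-p1)*(1-p2))).
sqrt(p1*p2) = sqrt(0.2*0.8) = 0.4.
sqrt((1-p1)*(1-p2)) = sqrt(0.8*0.2) = 0.4.
arg = 0.4 + 0.4 = 0.8.
d = 2*arccos(0.8) = 1.2870

1.2870


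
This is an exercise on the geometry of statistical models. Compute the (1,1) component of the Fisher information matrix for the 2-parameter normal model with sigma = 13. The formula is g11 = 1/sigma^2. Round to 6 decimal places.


For the 2-parameter normal family, the Fisher metric has:
  g11 = 1/sigma^2, g22 = 2/sigma^2.
sigma = 13, sigma^2 = 169.
g11 = 0.005917

0.005917


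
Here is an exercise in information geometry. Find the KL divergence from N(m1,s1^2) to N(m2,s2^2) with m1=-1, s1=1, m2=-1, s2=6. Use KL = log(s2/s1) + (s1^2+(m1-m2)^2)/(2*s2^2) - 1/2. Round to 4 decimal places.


KL divergence between normal distributions:
KL = log(s2/s1) + (s1^2 + (m1-m2)^2)/(2*s2^2) - 1/2.
log(6/1) = 1.791759.
(1^2 + (-1--1)^2)/(2*6^2) = (1 + 0)/72 = 0.013889.
KL = 1.791759 + 0.013889 - 0.5 = 1.3056

1.3056


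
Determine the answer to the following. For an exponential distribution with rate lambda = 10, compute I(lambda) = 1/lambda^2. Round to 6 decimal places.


Fisher information for exponential: I(lambda) = 1/lambda^2.
lambda = 10, lambda^2 = 100.
I = 1/100 = 0.010000

0.010000


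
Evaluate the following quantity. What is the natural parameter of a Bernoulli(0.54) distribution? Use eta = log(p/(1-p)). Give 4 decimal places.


Natural parameter for Bernoulli: eta = log(p/(1-p)).
p = 0.54, 1-p = 0.46.
p/(1-p) = 1.173913.
eta = log(1.173913) = 0.1603

0.1603


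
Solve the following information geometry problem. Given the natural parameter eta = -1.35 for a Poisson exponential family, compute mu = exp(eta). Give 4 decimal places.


Expectation parameter for Poisson exponential family:
mu = exp(eta).
eta = -1.35.
mu = exp(-1.35) = 0.2592

0.2592


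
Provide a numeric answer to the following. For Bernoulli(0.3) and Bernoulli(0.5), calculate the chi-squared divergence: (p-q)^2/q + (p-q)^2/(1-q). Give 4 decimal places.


Chi-squared divergence between Bernoulli distributions:
chi^2 = (p-q)^2/q + (p-q)^2/(1-q).
p = 0.3, q = 0.5, p-q = -0.2.
(p-q)^2 = 0.04.
term1 = 0.04/0.5 = 0.08.
term2 = 0.04/0.5 = 0.08.
chi^2 = 0.08 + 0.08 = 0.1600

0.1600


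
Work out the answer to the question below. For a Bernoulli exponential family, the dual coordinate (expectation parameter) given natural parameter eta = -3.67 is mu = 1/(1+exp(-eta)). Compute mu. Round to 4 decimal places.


Dual coordinate (expectation parameter) for Bernoulli:
mu = 1/(1+exp(-eta)).
eta = -3.67.
exp(-eta) = exp(3.67) = 39.251906.
mu = 1/(1+39.251906) = 0.0248

0.0248


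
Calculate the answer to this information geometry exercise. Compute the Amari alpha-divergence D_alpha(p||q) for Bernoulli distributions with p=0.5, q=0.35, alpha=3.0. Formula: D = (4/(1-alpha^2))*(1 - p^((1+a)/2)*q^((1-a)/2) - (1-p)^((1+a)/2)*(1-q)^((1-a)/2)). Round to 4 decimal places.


Amari alpha-divergence:
D = (4/(1-alpha^2))*(1 - p^((1+a)/2)*q^((1-a)/2) - (1-p)^((1+a)/2)*(1-q)^((1-a)/2)).
alpha = 3.0, p = 0.5, q = 0.35.
e1 = (1+alpha)/2 = 2.0, e2 = (1-alpha)/2 = -1.0.
t1 = p^e1 * q^e2 = 0.5^2.0 * 0.35^-1.0 = 0.714286.
t2 = (1-p)^e1 * (1-q)^e2 = 0.5^2.0 * 0.65^-1.0 = 0.384615.
4/(1-alpha^2) = -0.5.
D = -0.5*(1 - 0.714286 - 0.384615) = 0.0495

0.0495


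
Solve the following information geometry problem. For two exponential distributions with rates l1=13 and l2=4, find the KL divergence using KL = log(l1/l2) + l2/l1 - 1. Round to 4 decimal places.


KL divergence for exponential family:
KL = log(l1/l2) + l2/l1 - 1.
log(13/4) = 1.178655.
4/13 = 0.307692.
KL = 1.178655 + 0.307692 - 1 = 0.4863

0.4863


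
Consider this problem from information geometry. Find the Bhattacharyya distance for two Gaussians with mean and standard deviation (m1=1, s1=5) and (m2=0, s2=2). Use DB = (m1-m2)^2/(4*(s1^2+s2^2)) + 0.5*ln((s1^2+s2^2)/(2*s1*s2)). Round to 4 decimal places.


Bhattacharyya distance between two Gaussians:
DB = (m1-m2)^2/(4*(s1^2+s2^2)) + (1/2)*ln((s1^2+s2^2)/(2*s1*s2)).
(m1-m2)^2 = (1)^2 = 1.
s1^2+s2^2 = 25 + 4 = 29.
term1 = 1/116 = 0.008621.
term2 = 0.5*ln(29/20.0) = 0.185782.
DB = 0.008621 + 0.185782 = 0.1944

0.1944


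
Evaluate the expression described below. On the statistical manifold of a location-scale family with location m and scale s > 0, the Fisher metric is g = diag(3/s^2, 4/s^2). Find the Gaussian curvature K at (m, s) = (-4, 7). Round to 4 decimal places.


The metric has the form g = (A dm^2 + B ds^2)/s^2 with A = 3, B = 4.
Substitute u = sqrt(A/B)*m: g = B*(du^2 + ds^2)/s^2, i.e. B times the
Poincare upper half-plane metric, which has constant Gaussian curvature -1.
Scaling a 2D metric by a constant c divides the Gaussian curvature by c,
so K = -1/B = -1/(4) = -0.2500 everywhere (the point (m, s) = (-4, 7) is irrelevant:
the curvature is constant).
The requested Gaussian curvature is K = -0.2500.

-0.2500


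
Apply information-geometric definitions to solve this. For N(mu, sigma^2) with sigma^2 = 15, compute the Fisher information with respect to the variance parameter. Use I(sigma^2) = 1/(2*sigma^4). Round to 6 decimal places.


Fisher information for variance: I(sigma^2) = 1/(2*sigma^4).
sigma^2 = 15, so sigma^4 = 225.
I = 1/(2*225) = 1/450 = 0.002222

0.002222


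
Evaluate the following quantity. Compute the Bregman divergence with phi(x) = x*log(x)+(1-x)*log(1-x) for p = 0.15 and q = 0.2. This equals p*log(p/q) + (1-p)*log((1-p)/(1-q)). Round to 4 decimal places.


Bregman divergence with negative entropy generator:
D = p*log(p/q) + (1-p)*log((1-p)/(1-q)).
p = 0.15, q = 0.2.
p*log(p/q) = 0.15*log(0.15/0.2) = -0.043152.
(1-p)*log((1-p)/(1-q)) = 0.85*log(0.85/0.8) = 0.051531.
D = -0.043152 + 0.051531 = 0.0084

0.0084


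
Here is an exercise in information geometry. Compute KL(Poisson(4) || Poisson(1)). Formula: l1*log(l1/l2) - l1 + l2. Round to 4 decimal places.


KL divergence for Poisson:
KL = l1*log(l1/l2) - l1 + l2.
l1 = 4, l2 = 1.
log(4/1) = 1.386294.
l1*log(l1/l2) = 4 * 1.386294 = 5.545177.
KL = 5.545177 - 4 + 1 = 2.5452

2.5452


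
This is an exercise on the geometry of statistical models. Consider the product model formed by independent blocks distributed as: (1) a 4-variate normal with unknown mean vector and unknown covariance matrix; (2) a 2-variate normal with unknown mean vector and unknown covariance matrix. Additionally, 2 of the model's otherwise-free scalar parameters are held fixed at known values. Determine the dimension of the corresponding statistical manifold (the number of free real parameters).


The dimension of a statistical manifold equals the number of free
(independent) real parameters of the model. For a product of independent
blocks the parameter counts add.
- 4-variate normal: 4 (mean) + 4*5/2 = 10 (symmetric covariance) = 14.
- 2-variate normal: 2 (mean) + 2*3/2 = 3 (symmetric covariance) = 5.
Total = 14 + 5 = 19.
2 parameter(s) fixed at known values: 19 - 2 = 17.
Dimension = 17

17


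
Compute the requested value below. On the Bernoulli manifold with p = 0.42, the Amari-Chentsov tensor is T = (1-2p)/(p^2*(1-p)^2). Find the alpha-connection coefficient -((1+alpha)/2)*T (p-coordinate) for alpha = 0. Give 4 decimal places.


Skewness (Amari-Chentsov) tensor: T = (1-2p)/(p^2*(1-p)^2).
p = 0.42, 1-2p = 0.16, p^2 = 0.1764, (1-p)^2 = 0.3364.
T = 0.16/(0.1764 * 0.3364) = 2.696283.
In the p-coordinate, Gamma^(alpha) = Gamma^(0) - (alpha/2)*T with Gamma^(0) = (1/2)*g'(p) = -T/2,
so Gamma^(alpha) = -((1+alpha)/2)*T.
alpha = 0, -(1+alpha)/2 = -0.5.
Gamma = -0.5 * 2.696283 = -1.3481

-1.3481


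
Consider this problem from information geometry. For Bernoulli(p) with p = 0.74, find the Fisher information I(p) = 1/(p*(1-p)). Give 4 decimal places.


For Bernoulli(p), Fisher information is I(p) = 1/(p*(1-p)).
p = 0.74, 1-p = 0.26.
p*(1-p) = 0.1924.
I(p) = 1/0.1924 = 5.1975

5.1975


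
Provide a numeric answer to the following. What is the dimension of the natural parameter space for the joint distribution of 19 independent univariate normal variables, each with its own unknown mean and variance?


Exponential family dimension calculation:
Each univariate normal has two natural parameters (mu/sigma^2 and -1/(2 sigma^2)).
With 19 independent components, dim = 2 * 19 = 38.

38


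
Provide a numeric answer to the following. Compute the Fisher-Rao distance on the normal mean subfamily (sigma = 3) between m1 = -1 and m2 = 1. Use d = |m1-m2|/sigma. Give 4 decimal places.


On the fixed-variance normal subfamily, geodesic distance = |m1-m2|/sigma.
|-1 - 1| = 2.
sigma = 3.
d = 2/3 = 0.6667

0.6667


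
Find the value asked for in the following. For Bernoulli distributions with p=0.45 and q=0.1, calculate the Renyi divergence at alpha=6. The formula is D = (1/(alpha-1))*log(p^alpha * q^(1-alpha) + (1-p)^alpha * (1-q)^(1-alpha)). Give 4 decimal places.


Renyi divergence of order alpha between Bernoulli distributions:
D = (1/(alpha-1))*log(p^alpha * q^(1-alpha) + (1-p)^alpha * (1-q)^(1-alpha)).
alpha = 6, p = 0.45, q = 0.1.
p^alpha * q^(1-alpha) = 0.45^6 * 0.1^-5 = 830.376562.
(1-p)^alpha * (1-q)^(1-alpha) = 0.55^6 * 0.9^-5 = 0.046877.
sum = 830.376562 + 0.046877 = 830.42344.
D = (1/5)*log(830.42344) = 1.3444

1.3444
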